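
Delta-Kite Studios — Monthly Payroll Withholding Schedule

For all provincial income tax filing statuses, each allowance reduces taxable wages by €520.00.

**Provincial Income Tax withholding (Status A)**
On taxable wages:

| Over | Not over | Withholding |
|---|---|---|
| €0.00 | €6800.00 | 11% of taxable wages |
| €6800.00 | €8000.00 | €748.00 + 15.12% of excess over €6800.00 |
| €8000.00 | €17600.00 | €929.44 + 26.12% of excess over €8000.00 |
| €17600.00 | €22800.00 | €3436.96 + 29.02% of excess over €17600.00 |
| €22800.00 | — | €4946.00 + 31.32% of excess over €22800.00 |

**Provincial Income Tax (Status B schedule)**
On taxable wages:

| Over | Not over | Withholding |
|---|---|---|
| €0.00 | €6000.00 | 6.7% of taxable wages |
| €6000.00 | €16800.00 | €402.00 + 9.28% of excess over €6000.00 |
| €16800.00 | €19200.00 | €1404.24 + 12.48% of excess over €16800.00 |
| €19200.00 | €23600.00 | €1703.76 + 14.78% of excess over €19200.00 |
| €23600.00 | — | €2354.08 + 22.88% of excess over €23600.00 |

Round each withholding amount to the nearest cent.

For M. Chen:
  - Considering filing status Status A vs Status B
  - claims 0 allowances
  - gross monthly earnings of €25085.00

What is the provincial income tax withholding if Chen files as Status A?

€5661.66

Provincial Income Tax (Status A): taxable = €25085.00
  €4946.00 + 31.32% × (€25085.00 − €22800.00) = €4946.00 + 31.32% × €2285.00 = €5661.66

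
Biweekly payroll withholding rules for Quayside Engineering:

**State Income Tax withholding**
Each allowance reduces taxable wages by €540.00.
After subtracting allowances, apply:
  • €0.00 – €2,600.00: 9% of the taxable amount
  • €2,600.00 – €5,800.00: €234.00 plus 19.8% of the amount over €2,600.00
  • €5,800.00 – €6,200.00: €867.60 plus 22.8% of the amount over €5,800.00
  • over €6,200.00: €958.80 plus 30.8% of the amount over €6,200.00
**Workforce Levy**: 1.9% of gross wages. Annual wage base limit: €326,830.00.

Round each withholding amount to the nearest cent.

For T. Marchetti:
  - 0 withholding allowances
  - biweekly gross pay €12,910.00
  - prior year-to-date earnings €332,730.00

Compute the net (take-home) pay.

€9,884.52

State Income Tax: taxable = €12,910.00
  €958.80 + 30.8% × (€12,910.00 − €6,200.00) = €958.80 + 30.8% × €6,710.00 = €3,025.48
Workforce Levy: YTD €332,730.00 ≥ cap €326,830.00 → €0.00
Total withheld: €3,025.48 + €0.00 = €3,025.48
Net pay: €12,910.00 − €3,025.48 = €9,884.52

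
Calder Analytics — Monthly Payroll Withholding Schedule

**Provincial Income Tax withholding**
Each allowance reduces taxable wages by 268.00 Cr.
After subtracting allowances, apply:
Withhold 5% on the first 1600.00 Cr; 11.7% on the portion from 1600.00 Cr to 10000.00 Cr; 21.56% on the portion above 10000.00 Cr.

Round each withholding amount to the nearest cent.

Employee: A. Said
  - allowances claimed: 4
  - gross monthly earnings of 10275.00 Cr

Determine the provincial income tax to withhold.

969.55 Cr

Provincial Income Tax: taxable = 10275.00 Cr − 4×268.00 Cr = 9203.00 Cr
  80.00 Cr + 11.7% × (9203.00 Cr − 1600.00 Cr) = 80.00 Cr + 11.7% × 7603.00 Cr = 969.55 Cr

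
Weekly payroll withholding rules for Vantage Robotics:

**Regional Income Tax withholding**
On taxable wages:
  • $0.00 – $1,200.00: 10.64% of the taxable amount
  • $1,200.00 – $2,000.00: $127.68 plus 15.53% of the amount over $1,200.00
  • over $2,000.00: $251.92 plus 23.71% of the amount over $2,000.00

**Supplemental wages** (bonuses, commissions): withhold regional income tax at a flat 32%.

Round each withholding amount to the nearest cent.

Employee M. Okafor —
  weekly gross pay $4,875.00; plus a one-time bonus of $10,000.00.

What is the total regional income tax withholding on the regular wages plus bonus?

$4,133.58

Regional Income Tax: taxable = $4,875.00
  $251.92 + 23.71% × ($4,875.00 − $2,000.00) = $251.92 + 23.71% × $2,875.00 = $933.58
Supplemental (32% flat on bonus): 32% × $10,000.00 = $3,200.00
Total regional income tax: $933.58 + $3,200.00 = $4,133.58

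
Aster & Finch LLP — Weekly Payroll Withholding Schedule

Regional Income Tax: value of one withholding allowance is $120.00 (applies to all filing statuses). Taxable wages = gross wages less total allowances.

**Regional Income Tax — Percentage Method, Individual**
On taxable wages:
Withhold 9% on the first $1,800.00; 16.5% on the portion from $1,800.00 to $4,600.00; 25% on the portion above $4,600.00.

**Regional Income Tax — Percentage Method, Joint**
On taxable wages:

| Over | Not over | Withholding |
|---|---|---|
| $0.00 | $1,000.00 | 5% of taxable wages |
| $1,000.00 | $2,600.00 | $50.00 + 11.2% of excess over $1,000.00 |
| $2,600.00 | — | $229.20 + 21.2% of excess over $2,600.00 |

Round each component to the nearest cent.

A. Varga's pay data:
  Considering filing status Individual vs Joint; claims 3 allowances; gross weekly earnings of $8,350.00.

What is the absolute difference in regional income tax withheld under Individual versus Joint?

$99.62

Regional Income Tax (Individual): taxable = $8,350.00 − 3×$120.00 = $7,990.00
  $624.00 + 25% × ($7,990.00 − $4,600.00) = $624.00 + 25% × $3,390.00 = $1,471.50
Regional Income Tax (Joint): taxable = $8,350.00 − 3×$120.00 = $7,990.00
  $229.20 + 21.2% × ($7,990.00 − $2,600.00) = $229.20 + 21.2% × $5,390.00 = $1,371.88
Difference: |$1,471.50 − $1,371.88| = $99.62 (higher under Individual)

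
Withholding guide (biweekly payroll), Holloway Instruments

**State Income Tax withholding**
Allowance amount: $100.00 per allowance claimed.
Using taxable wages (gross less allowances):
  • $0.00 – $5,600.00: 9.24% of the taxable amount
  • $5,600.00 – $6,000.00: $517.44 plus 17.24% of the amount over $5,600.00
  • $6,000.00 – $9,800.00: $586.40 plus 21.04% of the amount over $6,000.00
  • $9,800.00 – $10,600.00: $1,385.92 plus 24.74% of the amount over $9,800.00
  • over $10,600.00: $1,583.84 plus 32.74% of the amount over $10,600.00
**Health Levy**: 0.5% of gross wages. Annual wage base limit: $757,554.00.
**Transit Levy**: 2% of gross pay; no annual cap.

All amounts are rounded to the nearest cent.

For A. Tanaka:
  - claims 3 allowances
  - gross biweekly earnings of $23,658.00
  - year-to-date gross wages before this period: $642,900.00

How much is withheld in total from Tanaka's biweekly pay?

State Income Tax: taxable = $23,658.00 − 3×$100.00 = $23,358.00
  $1,583.84 + 32.74% × ($23,358.00 − $10,600.00) = $1,583.84 + 32.74% × $12,758.00 = $5,760.81
Health Levy: 0.5% × $23,658.00 = $118.29
Transit Levy: 2% × $23,658.00 = $473.16
Total: $5,760.81 + $118.29 + $473.16 = $6,352.26

$6,352.26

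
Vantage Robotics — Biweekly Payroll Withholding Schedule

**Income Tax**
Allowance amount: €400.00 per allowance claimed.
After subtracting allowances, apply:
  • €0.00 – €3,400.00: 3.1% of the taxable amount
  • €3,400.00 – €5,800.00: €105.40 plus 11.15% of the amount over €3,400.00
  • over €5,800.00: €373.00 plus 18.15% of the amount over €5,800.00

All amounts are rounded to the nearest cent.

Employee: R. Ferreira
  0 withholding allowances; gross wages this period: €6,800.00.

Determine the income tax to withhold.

Income Tax: taxable = €6,800.00
  €373.00 + 18.15% × (€6,800.00 − €5,800.00) = €373.00 + 18.15% × €1,000.00 = €554.50

€554.50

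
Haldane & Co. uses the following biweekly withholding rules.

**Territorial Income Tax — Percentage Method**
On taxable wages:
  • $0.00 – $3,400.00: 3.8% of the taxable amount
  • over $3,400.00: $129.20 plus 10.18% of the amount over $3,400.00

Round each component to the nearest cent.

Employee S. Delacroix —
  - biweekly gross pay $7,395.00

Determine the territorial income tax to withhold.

$535.89

Territorial Income Tax: taxable = $7,395.00
  $129.20 + 10.18% × ($7,395.00 − $3,400.00) = $129.20 + 10.18% × $3,995.00 = $535.89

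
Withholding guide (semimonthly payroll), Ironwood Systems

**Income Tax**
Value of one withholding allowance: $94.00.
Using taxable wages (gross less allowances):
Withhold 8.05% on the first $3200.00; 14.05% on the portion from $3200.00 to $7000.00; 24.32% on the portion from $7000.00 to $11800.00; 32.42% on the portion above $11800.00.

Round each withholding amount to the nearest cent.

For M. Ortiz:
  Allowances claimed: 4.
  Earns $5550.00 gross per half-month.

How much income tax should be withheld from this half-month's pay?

Income Tax: taxable = $5550.00 − 4×$94.00 = $5174.00
  $257.60 + 14.05% × ($5174.00 − $3200.00) = $257.60 + 14.05% × $1974.00 = $534.95

$534.95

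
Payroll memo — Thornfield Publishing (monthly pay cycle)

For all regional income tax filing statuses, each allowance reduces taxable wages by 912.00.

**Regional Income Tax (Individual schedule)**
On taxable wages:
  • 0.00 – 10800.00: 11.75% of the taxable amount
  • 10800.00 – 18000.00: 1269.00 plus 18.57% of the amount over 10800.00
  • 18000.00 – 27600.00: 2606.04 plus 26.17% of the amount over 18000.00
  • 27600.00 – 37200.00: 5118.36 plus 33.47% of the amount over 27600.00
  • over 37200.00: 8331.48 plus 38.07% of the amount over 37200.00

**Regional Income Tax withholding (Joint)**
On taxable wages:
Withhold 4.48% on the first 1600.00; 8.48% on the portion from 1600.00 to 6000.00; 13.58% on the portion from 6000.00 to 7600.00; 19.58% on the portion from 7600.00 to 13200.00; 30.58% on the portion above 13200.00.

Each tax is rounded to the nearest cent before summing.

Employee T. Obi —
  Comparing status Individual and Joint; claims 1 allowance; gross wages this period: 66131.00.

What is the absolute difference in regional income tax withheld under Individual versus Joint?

Regional Income Tax (Individual): taxable = 66131.00 − 1×912.00 = 65219.00
  8331.48 + 38.07% × (65219.00 − 37200.00) = 8331.48 + 38.07% × 28019.00 = 18998.31
Regional Income Tax (Joint): taxable = 66131.00 − 1×912.00 = 65219.00
  1758.56 + 30.58% × (65219.00 − 13200.00) = 1758.56 + 30.58% × 52019.00 = 17665.97
Difference: |18998.31 − 17665.97| = 1332.34 (higher under Individual)

1332.34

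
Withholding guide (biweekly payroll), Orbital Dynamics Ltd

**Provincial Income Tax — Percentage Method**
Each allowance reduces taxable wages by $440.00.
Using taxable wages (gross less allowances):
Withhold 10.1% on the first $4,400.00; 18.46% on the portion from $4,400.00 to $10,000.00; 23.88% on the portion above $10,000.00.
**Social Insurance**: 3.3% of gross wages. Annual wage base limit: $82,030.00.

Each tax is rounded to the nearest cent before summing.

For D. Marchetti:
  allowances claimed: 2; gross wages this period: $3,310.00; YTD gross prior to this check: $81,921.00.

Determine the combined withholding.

$249.03

Provincial Income Tax: taxable = $3,310.00 − 2×$440.00 = $2,430.00
  10.1% × $2,430.00 = $245.43
Social Insurance: cap $82,030.00 − YTD $81,921.00 = $109.00 subject; 3.3% × $109.00 = $3.60
Total: $245.43 + $3.60 = $249.03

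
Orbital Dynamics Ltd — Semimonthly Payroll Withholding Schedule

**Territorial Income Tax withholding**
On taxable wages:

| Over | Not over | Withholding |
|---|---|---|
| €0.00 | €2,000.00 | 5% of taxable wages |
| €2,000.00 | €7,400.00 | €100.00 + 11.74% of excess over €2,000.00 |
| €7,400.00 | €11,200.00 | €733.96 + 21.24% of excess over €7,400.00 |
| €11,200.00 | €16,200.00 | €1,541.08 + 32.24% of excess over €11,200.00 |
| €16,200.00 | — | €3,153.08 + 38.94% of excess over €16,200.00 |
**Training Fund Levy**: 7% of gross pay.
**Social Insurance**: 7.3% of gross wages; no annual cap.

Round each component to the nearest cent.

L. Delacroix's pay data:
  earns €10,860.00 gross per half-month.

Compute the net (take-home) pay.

€7,838.16

Territorial Income Tax: taxable = €10,860.00
  €733.96 + 21.24% × (€10,860.00 − €7,400.00) = €733.96 + 21.24% × €3,460.00 = €1,468.86
Training Fund Levy: 7% × €10,860.00 = €760.20
Social Insurance: 7.3% × €10,860.00 = €792.78
Total withheld: €1,468.86 + €760.20 + €792.78 = €3,021.84
Net pay: €10,860.00 − €3,021.84 = €7,838.16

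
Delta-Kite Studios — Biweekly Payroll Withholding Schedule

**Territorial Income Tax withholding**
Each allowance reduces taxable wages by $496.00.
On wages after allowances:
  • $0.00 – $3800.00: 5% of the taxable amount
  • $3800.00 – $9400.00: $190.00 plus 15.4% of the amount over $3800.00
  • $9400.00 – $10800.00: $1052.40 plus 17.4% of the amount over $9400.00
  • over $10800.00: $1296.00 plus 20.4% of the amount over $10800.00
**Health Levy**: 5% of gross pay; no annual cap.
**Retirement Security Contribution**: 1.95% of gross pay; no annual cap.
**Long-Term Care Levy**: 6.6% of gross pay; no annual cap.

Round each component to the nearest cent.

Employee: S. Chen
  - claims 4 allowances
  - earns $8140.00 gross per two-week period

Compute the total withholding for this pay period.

$1655.79

Territorial Income Tax: taxable = $8140.00 − 4×$496.00 = $6156.00
  $190.00 + 15.4% × ($6156.00 − $3800.00) = $190.00 + 15.4% × $2356.00 = $552.82
Health Levy: 5% × $8140.00 = $407.00
Retirement Security Contribution: 1.95% × $8140.00 = $158.73
Long-Term Care Levy: 6.6% × $8140.00 = $537.24
Total: $552.82 + $407.00 + $158.73 + $537.24 = $1655.79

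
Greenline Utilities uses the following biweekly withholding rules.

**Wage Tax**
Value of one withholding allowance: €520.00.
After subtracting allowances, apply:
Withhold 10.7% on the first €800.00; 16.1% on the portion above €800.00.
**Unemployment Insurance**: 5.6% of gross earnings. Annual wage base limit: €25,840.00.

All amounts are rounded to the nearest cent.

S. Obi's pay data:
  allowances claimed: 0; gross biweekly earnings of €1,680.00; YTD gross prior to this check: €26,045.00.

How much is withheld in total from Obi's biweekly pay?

Wage Tax: taxable = €1,680.00
  €85.60 + 16.1% × (€1,680.00 − €800.00) = €85.60 + 16.1% × €880.00 = €227.28
Unemployment Insurance: YTD €26,045.00 ≥ cap €25,840.00 → €0.00
Total: €227.28 + €0.00 = €227.28

€227.28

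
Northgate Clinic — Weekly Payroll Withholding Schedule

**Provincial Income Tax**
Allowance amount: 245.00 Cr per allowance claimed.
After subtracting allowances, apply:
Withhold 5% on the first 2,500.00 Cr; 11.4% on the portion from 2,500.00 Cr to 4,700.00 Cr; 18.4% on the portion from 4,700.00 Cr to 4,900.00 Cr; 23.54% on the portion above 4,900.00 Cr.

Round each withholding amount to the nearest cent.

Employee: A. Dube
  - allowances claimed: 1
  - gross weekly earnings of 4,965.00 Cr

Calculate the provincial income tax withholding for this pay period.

Provincial Income Tax: taxable = 4,965.00 Cr − 1×245.00 Cr = 4,720.00 Cr
  375.80 Cr + 18.4% × (4,720.00 Cr − 4,700.00 Cr) = 375.80 Cr + 18.4% × 20.00 Cr = 379.48 Cr

379.48 Cr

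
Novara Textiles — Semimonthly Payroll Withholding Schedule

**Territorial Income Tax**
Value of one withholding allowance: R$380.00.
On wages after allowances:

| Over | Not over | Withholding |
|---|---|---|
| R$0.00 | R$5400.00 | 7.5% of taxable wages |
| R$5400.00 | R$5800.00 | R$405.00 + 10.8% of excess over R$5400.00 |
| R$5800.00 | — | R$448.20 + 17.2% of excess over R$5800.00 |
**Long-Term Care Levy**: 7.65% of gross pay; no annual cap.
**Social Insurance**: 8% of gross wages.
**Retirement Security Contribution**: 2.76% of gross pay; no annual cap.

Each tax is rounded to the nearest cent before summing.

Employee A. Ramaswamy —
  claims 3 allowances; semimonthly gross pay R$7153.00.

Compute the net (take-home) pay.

R$5351.30

Territorial Income Tax: taxable = R$7153.00 − 3×R$380.00 = R$6013.00
  R$448.20 + 17.2% × (R$6013.00 − R$5800.00) = R$448.20 + 17.2% × R$213.00 = R$484.84
Long-Term Care Levy: 7.65% × R$7153.00 = R$547.20
Social Insurance: 8% × R$7153.00 = R$572.24
Retirement Security Contribution: 2.76% × R$7153.00 = R$197.42
Total withheld: R$484.84 + R$547.20 + R$572.24 + R$197.42 = R$1801.70
Net pay: R$7153.00 − R$1801.70 = R$5351.30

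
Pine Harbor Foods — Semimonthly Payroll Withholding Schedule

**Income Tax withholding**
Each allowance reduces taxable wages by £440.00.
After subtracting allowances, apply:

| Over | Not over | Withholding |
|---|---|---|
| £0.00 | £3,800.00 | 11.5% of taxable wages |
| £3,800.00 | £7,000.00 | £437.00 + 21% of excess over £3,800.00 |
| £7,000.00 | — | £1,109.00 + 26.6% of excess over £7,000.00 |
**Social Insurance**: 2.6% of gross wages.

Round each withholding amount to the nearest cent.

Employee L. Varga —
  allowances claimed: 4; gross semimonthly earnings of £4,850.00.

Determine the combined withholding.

£481.45

Income Tax: taxable = £4,850.00 − 4×£440.00 = £3,090.00
  11.5% × £3,090.00 = £355.35
Social Insurance: 2.6% × £4,850.00 = £126.10
Total: £355.35 + £126.10 = £481.45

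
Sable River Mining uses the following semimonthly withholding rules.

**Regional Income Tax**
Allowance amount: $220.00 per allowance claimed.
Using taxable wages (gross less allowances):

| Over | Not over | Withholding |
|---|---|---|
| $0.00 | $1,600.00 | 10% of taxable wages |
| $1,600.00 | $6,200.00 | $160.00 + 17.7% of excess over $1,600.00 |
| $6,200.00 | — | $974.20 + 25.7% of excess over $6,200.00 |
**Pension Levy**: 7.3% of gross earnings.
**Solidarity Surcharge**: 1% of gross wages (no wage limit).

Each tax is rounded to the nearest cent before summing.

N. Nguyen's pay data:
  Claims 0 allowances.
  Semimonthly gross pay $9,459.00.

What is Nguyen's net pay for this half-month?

$6,862.14

Regional Income Tax: taxable = $9,459.00
  $974.20 + 25.7% × ($9,459.00 − $6,200.00) = $974.20 + 25.7% × $3,259.00 = $1,811.76
Pension Levy: 7.3% × $9,459.00 = $690.51
Solidarity Surcharge: 1% × $9,459.00 = $94.59
Total withheld: $1,811.76 + $690.51 + $94.59 = $2,596.86
Net pay: $9,459.00 − $2,596.86 = $6,862.14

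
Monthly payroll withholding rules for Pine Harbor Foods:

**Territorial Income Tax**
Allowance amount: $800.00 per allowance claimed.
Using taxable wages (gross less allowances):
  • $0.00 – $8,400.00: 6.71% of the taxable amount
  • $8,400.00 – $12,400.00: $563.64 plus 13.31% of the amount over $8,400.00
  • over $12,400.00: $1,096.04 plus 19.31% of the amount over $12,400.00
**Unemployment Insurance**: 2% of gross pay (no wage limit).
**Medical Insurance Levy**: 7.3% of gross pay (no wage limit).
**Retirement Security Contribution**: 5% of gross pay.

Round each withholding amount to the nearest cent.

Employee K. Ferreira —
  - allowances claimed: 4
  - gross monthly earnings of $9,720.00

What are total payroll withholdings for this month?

Territorial Income Tax: taxable = $9,720.00 − 4×$800.00 = $6,520.00
  6.71% × $6,520.00 = $437.49
Unemployment Insurance: 2% × $9,720.00 = $194.40
Medical Insurance Levy: 7.3% × $9,720.00 = $709.56
Retirement Security Contribution: 5% × $9,720.00 = $486.00
Total: $437.49 + $194.40 + $709.56 + $486.00 = $1,827.45

$1,827.45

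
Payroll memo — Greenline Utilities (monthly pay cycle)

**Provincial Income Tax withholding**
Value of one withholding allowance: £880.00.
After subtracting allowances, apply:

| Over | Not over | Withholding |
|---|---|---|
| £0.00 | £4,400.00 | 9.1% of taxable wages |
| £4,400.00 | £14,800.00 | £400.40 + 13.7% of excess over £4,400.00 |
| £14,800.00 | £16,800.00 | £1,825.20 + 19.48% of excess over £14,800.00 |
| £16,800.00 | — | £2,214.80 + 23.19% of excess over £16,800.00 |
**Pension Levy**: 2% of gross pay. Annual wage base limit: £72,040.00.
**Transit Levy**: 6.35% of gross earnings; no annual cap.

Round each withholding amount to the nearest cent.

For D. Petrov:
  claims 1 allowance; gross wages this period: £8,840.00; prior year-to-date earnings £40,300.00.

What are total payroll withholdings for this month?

Provincial Income Tax: taxable = £8,840.00 − 1×£880.00 = £7,960.00
  £400.40 + 13.7% × (£7,960.00 − £4,400.00) = £400.40 + 13.7% × £3,560.00 = £888.12
Pension Levy: 2% × £8,840.00 = £176.80
Transit Levy: 6.35% × £8,840.00 = £561.34
Total: £888.12 + £176.80 + £561.34 = £1,626.26

£1,626.26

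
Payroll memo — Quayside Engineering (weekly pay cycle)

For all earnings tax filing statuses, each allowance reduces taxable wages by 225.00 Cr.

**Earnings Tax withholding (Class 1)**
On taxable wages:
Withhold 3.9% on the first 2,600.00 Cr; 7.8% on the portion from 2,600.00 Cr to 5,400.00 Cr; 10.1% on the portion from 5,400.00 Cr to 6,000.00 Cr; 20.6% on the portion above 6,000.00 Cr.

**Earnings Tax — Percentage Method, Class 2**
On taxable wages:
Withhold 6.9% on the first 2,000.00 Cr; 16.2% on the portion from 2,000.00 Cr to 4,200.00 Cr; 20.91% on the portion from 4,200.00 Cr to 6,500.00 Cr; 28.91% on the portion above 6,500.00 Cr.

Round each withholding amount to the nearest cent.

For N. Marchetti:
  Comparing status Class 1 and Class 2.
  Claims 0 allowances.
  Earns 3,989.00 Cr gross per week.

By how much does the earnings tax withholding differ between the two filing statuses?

250.48 Cr

Earnings Tax (Class 1): taxable = 3,989.00 Cr
  101.40 Cr + 7.8% × (3,989.00 Cr − 2,600.00 Cr) = 101.40 Cr + 7.8% × 1,389.00 Cr = 209.74 Cr
Earnings Tax (Class 2): taxable = 3,989.00 Cr
  138.00 Cr + 16.2% × (3,989.00 Cr − 2,000.00 Cr) = 138.00 Cr + 16.2% × 1,989.00 Cr = 460.22 Cr
Difference: |209.74 Cr − 460.22 Cr| = 250.48 Cr (higher under Class 2)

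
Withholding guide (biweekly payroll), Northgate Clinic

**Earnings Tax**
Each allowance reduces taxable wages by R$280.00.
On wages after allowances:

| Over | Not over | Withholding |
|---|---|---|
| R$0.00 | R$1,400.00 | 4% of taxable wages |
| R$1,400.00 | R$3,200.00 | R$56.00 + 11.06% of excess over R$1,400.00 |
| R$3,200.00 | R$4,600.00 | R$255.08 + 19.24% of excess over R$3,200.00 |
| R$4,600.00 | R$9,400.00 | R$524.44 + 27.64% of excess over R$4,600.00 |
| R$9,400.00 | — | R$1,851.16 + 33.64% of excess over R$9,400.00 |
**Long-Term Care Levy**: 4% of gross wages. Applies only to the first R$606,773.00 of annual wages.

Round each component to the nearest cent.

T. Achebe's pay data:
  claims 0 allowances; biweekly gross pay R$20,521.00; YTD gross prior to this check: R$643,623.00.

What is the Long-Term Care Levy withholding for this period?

Long-Term Care Levy: YTD R$643,623.00 ≥ cap R$606,773.00 → R$0.00

R$0.00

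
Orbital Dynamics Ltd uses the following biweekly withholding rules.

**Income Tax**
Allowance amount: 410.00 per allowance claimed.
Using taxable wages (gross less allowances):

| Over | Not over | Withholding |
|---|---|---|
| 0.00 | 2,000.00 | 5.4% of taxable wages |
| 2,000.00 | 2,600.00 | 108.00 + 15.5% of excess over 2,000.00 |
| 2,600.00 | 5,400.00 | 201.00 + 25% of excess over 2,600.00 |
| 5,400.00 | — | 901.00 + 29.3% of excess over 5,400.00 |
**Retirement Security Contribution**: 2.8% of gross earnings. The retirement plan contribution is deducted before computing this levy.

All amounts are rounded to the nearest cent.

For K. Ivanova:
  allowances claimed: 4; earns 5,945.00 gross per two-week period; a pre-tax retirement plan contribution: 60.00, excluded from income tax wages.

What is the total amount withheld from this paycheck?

Income Tax: taxable = 5,945.00 − 60.00 − 4×410.00 = 4,245.00
  201.00 + 25% × (4,245.00 − 2,600.00) = 201.00 + 25% × 1,645.00 = 612.25
Retirement Security Contribution: 2.8% × 5,885.00 = 164.78
Total: 612.25 + 164.78 = 777.03

777.03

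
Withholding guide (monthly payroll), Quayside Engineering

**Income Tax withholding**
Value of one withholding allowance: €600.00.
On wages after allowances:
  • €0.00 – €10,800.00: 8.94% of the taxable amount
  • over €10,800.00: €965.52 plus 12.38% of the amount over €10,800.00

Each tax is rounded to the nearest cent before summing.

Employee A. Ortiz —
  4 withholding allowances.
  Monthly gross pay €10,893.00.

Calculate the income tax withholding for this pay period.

Income Tax: taxable = €10,893.00 − 4×€600.00 = €8,493.00
  8.94% × €8,493.00 = €759.27

€759.27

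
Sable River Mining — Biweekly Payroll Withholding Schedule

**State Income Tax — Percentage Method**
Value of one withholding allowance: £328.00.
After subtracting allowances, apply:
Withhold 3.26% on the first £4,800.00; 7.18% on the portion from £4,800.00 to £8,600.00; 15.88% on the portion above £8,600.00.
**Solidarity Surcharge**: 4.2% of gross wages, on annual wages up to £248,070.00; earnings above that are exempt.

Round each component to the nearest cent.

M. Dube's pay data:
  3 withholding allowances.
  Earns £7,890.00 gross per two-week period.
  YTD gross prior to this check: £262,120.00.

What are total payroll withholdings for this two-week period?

£307.69

State Income Tax: taxable = £7,890.00 − 3×£328.00 = £6,906.00
  £156.48 + 7.18% × (£6,906.00 − £4,800.00) = £156.48 + 7.18% × £2,106.00 = £307.69
Solidarity Surcharge: YTD £262,120.00 ≥ cap £248,070.00 → £0.00
Total: £307.69 + £0.00 = £307.69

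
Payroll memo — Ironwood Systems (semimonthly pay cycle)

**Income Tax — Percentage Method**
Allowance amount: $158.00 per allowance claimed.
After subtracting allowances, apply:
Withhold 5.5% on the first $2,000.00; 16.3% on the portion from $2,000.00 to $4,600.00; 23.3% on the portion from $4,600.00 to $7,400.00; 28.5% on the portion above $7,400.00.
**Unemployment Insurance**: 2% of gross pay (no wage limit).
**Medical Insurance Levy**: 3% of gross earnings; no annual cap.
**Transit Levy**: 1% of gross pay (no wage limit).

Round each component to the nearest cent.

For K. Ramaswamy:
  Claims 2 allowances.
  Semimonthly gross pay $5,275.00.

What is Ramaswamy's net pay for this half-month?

$4,341.05

Income Tax: taxable = $5,275.00 − 2×$158.00 = $4,959.00
  $533.80 + 23.3% × ($4,959.00 − $4,600.00) = $533.80 + 23.3% × $359.00 = $617.45
Unemployment Insurance: 2% × $5,275.00 = $105.50
Medical Insurance Levy: 3% × $5,275.00 = $158.25
Transit Levy: 1% × $5,275.00 = $52.75
Total withheld: $617.45 + $105.50 + $158.25 + $52.75 = $933.95
Net pay: $5,275.00 − $933.95 = $4,341.05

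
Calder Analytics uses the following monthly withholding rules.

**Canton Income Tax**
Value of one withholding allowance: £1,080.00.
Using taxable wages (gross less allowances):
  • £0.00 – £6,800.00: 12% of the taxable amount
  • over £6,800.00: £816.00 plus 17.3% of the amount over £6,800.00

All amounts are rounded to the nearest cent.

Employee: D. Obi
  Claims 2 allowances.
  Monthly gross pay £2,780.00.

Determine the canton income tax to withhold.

Canton Income Tax: taxable = £2,780.00 − 2×£1,080.00 = £620.00
  12% × £620.00 = £74.40

£74.40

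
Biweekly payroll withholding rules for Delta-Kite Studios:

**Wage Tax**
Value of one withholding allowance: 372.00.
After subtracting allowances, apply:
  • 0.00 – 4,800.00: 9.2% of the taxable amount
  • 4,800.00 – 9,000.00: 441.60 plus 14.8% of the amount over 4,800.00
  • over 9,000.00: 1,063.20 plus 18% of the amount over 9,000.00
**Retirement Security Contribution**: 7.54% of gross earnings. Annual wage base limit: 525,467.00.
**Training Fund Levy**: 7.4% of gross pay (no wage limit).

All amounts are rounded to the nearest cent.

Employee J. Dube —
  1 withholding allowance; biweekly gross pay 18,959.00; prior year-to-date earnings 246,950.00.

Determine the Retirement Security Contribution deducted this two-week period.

1,429.51

Retirement Security Contribution: 7.54% × 18,959.00 = 1,429.51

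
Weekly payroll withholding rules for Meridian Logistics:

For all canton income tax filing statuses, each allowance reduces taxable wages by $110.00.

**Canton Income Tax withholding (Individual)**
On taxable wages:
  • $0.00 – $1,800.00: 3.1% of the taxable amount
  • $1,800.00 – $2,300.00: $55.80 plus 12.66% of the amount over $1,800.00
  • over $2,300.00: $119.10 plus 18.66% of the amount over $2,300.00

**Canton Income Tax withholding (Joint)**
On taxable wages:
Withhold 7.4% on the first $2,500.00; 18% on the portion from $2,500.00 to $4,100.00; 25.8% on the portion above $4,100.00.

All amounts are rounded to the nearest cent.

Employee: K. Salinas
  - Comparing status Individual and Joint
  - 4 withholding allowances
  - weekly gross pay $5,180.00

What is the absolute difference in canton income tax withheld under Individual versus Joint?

$63.72

Canton Income Tax (Individual): taxable = $5,180.00 − 4×$110.00 = $4,740.00
  $119.10 + 18.66% × ($4,740.00 − $2,300.00) = $119.10 + 18.66% × $2,440.00 = $574.40
Canton Income Tax (Joint): taxable = $5,180.00 − 4×$110.00 = $4,740.00
  $473.00 + 25.8% × ($4,740.00 − $4,100.00) = $473.00 + 25.8% × $640.00 = $638.12
Difference: |$574.40 − $638.12| = $63.72 (higher under Joint)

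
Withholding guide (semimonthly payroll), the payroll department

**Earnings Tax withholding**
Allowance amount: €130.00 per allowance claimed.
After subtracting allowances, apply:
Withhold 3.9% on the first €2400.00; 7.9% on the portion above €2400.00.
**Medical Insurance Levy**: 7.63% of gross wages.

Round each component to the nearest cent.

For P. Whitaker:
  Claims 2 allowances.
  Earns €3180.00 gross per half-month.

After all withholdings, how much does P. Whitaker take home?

Earnings Tax: taxable = €3180.00 − 2×€130.00 = €2920.00
  €93.60 + 7.9% × (€2920.00 − €2400.00) = €93.60 + 7.9% × €520.00 = €134.68
Medical Insurance Levy: 7.63% × €3180.00 = €242.63
Total withheld: €134.68 + €242.63 = €377.31
Net pay: €3180.00 − €377.31 = €2802.69

€2802.69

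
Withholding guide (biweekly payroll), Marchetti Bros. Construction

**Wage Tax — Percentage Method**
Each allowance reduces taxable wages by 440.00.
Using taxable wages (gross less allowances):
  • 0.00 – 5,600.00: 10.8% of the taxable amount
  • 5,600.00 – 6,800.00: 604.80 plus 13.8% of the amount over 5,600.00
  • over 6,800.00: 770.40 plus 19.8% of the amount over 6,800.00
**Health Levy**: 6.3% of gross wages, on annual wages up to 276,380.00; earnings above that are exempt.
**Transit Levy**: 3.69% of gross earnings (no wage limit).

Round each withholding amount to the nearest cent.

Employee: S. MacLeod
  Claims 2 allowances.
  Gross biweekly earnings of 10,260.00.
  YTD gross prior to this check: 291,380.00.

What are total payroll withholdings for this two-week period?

1,659.83

Wage Tax: taxable = 10,260.00 − 2×440.00 = 9,380.00
  770.40 + 19.8% × (9,380.00 − 6,800.00) = 770.40 + 19.8% × 2,580.00 = 1,281.24
Health Levy: YTD 291,380.00 ≥ cap 276,380.00 → 0.00
Transit Levy: 3.69% × 10,260.00 = 378.59
Total: 1,281.24 + 0.00 + 378.59 = 1,659.83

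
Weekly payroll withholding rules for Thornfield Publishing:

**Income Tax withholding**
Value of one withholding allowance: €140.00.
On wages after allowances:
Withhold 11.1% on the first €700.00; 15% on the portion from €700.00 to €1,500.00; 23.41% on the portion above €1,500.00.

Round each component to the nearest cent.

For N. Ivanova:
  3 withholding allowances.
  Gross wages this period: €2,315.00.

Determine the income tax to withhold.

€290.17

Income Tax: taxable = €2,315.00 − 3×€140.00 = €1,895.00
  €197.70 + 23.41% × (€1,895.00 − €1,500.00) = €197.70 + 23.41% × €395.00 = €290.17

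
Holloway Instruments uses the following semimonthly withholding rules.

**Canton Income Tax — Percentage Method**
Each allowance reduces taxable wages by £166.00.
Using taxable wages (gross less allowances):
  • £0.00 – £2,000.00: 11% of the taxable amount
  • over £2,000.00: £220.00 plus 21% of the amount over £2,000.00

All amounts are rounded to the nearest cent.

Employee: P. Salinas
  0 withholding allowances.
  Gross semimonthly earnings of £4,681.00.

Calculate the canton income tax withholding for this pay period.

£783.01

Canton Income Tax: taxable = £4,681.00
  £220.00 + 21% × (£4,681.00 − £2,000.00) = £220.00 + 21% × £2,681.00 = £783.01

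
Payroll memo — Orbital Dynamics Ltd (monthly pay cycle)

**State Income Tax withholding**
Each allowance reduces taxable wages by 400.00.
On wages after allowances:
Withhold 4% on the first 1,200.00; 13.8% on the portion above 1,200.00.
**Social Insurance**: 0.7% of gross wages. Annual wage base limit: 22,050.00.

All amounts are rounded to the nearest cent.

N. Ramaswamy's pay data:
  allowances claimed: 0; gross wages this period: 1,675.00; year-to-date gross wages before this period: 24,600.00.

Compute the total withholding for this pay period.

State Income Tax: taxable = 1,675.00
  48.00 + 13.8% × (1,675.00 − 1,200.00) = 48.00 + 13.8% × 475.00 = 113.55
Social Insurance: YTD 24,600.00 ≥ cap 22,050.00 → 0.00
Total: 113.55 + 0.00 = 113.55

113.55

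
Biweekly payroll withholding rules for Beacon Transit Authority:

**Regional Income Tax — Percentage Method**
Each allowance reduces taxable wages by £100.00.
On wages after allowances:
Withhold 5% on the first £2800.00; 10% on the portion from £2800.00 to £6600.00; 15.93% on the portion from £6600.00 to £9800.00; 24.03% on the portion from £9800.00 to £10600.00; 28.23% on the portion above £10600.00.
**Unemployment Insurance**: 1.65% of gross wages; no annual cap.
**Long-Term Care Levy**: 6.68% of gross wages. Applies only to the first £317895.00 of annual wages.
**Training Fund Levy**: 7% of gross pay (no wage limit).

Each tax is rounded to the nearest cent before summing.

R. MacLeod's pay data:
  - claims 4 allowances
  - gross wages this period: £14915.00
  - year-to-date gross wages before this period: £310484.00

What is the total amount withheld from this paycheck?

£4112.40

Regional Income Tax: taxable = £14915.00 − 4×£100.00 = £14515.00
  £1222.00 + 28.23% × (£14515.00 − £10600.00) = £1222.00 + 28.23% × £3915.00 = £2327.20
Unemployment Insurance: 1.65% × £14915.00 = £246.10
Long-Term Care Levy: cap £317895.00 − YTD £310484.00 = £7411.00 subject; 6.68% × £7411.00 = £495.05
Training Fund Levy: 7% × £14915.00 = £1044.05
Total: £2327.20 + £246.10 + £495.05 + £1044.05 = £4112.40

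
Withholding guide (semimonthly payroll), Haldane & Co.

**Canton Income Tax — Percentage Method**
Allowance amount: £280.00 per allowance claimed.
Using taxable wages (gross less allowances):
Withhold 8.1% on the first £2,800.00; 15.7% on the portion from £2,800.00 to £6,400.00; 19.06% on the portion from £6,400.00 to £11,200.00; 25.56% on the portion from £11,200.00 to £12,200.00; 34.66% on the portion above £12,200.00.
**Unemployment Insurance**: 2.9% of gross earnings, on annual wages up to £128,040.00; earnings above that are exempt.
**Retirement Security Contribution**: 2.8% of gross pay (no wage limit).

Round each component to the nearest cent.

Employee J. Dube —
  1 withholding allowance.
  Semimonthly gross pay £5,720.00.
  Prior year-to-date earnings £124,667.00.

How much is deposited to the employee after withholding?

£4,820.74

Canton Income Tax: taxable = £5,720.00 − 1×£280.00 = £5,440.00
  £226.80 + 15.7% × (£5,440.00 − £2,800.00) = £226.80 + 15.7% × £2,640.00 = £641.28
Unemployment Insurance: cap £128,040.00 − YTD £124,667.00 = £3,373.00 subject; 2.9% × £3,373.00 = £97.82
Retirement Security Contribution: 2.8% × £5,720.00 = £160.16
Total withheld: £641.28 + £97.82 + £160.16 = £899.26
Net pay: £5,720.00 − £899.26 = £4,820.74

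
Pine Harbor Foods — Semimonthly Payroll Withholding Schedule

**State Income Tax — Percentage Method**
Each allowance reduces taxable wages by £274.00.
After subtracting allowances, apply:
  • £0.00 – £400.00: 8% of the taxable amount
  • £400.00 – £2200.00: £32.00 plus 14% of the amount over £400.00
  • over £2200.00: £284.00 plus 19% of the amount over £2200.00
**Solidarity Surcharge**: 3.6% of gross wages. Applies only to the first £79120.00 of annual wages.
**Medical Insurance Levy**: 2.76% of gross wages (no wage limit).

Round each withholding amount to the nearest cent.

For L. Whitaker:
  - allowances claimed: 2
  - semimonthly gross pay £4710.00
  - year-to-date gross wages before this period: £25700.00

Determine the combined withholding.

£956.34

State Income Tax: taxable = £4710.00 − 2×£274.00 = £4162.00
  £284.00 + 19% × (£4162.00 − £2200.00) = £284.00 + 19% × £1962.00 = £656.78
Solidarity Surcharge: 3.6% × £4710.00 = £169.56
Medical Insurance Levy: 2.76% × £4710.00 = £130.00
Total: £656.78 + £169.56 + £130.00 = £956.34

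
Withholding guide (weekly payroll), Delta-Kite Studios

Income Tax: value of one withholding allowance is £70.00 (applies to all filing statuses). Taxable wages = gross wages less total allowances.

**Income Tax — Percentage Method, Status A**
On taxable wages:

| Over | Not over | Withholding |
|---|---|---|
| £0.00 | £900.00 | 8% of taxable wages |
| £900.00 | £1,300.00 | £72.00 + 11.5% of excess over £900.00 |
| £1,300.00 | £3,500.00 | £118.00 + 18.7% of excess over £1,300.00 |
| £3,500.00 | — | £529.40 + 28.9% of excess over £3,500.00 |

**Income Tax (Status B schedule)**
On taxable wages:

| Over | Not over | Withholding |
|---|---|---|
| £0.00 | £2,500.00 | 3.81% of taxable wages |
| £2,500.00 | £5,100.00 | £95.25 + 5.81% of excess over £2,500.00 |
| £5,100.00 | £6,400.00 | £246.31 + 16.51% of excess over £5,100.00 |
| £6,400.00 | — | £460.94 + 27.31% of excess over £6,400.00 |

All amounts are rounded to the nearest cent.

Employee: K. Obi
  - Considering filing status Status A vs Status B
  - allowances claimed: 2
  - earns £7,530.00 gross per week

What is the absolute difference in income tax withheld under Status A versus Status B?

£922.30

Income Tax (Status A): taxable = £7,530.00 − 2×£70.00 = £7,390.00
  £529.40 + 28.9% × (£7,390.00 − £3,500.00) = £529.40 + 28.9% × £3,890.00 = £1,653.61
Income Tax (Status B): taxable = £7,530.00 − 2×£70.00 = £7,390.00
  £460.94 + 27.31% × (£7,390.00 − £6,400.00) = £460.94 + 27.31% × £990.00 = £731.31
Difference: |£1,653.61 − £731.31| = £922.30 (higher under Status A)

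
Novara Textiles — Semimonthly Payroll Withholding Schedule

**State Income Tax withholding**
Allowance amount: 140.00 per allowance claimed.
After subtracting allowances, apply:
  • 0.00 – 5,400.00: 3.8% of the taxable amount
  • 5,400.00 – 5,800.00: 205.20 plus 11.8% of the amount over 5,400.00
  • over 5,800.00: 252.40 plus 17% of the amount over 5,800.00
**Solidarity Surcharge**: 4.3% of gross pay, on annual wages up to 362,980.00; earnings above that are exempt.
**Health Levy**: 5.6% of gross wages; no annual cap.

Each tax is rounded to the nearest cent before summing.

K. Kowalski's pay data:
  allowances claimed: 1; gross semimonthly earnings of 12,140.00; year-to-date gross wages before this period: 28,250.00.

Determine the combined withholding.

2,508.26

State Income Tax: taxable = 12,140.00 − 1×140.00 = 12,000.00
  252.40 + 17% × (12,000.00 − 5,800.00) = 252.40 + 17% × 6,200.00 = 1,306.40
Solidarity Surcharge: 4.3% × 12,140.00 = 522.02
Health Levy: 5.6% × 12,140.00 = 679.84
Total: 1,306.40 + 522.02 + 679.84 = 2,508.26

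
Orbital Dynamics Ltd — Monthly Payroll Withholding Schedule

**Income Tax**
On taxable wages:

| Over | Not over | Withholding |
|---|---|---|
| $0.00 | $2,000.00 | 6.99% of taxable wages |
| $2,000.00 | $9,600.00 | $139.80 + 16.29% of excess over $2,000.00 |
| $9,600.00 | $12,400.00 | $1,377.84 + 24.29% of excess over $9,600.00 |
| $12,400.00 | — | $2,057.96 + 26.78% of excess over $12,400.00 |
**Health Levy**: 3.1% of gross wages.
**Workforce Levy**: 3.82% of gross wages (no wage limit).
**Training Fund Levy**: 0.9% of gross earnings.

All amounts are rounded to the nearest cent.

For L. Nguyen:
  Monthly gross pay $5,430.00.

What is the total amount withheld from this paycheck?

$1,123.18

Income Tax: taxable = $5,430.00
  $139.80 + 16.29% × ($5,430.00 − $2,000.00) = $139.80 + 16.29% × $3,430.00 = $698.55
Health Levy: 3.1% × $5,430.00 = $168.33
Workforce Levy: 3.82% × $5,430.00 = $207.43
Training Fund Levy: 0.9% × $5,430.00 = $48.87
Total: $698.55 + $168.33 + $207.43 + $48.87 = $1,123.18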